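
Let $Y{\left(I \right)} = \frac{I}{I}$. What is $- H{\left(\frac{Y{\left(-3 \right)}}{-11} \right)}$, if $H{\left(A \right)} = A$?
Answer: $\frac{1}{11} \approx 0.090909$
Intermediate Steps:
$Y{\left(I \right)} = 1$
$- H{\left(\frac{Y{\left(-3 \right)}}{-11} \right)} = - \frac{1}{-11} = - \frac{1 \left(-1\right)}{11} = \left(-1\right) \left(- \frac{1}{11}\right) = \frac{1}{11}$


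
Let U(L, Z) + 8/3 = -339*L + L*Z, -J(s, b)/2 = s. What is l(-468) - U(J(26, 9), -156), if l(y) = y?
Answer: -78616/3 ≈ -26205.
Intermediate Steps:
J(s, b) = -2*s
U(L, Z) = -8/3 - 339*L + L*Z (U(L, Z) = -8/3 + (-339*L + L*Z) = -8/3 - 339*L + L*Z)
l(-468) - U(J(26, 9), -156) = -468 - (-8/3 - (-678)*26 - 2*26*(-156)) = -468 - (-8/3 - 339*(-52) - 52*(-156)) = -468 - (-8/3 + 17628 + 8112) = -468 - 1*77212/3 = -468 - 77212/3 = -78616/3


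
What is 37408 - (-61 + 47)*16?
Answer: 37632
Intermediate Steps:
37408 - (-61 + 47)*16 = 37408 - (-14)*16 = 37408 - 1*(-224) = 37408 + 224 = 37632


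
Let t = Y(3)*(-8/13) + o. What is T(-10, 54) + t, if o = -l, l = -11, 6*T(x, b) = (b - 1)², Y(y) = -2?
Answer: 37471/78 ≈ 480.40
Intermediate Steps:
T(x, b) = (-1 + b)²/6 (T(x, b) = (b - 1)²/6 = (-1 + b)²/6)
o = 11 (o = -1*(-11) = 11)
t = 159/13 (t = -(-16)/13 + 11 = -2*(-8/13) + 11 = 16/13 + 11 = 159/13 ≈ 12.231)
T(-10, 54) + t = (-1 + 54)²/6 + 159/13 = (⅙)*53² + 159/13 = (⅙)*2809 + 159/13 = 2809/6 + 159/13 = 37471/78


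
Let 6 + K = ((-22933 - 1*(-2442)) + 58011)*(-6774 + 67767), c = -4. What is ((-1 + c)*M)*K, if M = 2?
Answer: -22884573540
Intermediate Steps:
K = 2288457354 (K = -6 + ((-22933 - 1*(-2442)) + 58011)*(-6774 + 67767) = -6 + ((-22933 + 2442) + 58011)*60993 = -6 + (-20491 + 58011)*60993 = -6 + 37520*60993 = -6 + 2288457360 = 2288457354)
((-1 + c)*M)*K = ((-1 - 4)*2)*2288457354 = -5*2*2288457354 = -10*2288457354 = -22884573540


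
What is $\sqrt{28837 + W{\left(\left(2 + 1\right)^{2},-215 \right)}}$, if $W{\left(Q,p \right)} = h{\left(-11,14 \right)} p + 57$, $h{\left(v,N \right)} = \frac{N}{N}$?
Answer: $\sqrt{28679} \approx 169.35$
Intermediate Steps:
$h{\left(v,N \right)} = 1$
$W{\left(Q,p \right)} = 57 + p$ ($W{\left(Q,p \right)} = 1 p + 57 = p + 57 = 57 + p$)
$\sqrt{28837 + W{\left(\left(2 + 1\right)^{2},-215 \right)}} = \sqrt{28837 + \left(57 - 215\right)} = \sqrt{28837 - 158} = \sqrt{28679}$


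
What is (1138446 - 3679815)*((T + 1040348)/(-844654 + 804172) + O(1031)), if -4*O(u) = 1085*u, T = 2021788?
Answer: 6395331173370587/8996 ≈ 7.1091e+11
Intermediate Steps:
O(u) = -1085*u/4
(1138446 - 3679815)*((T + 1040348)/(-844654 + 804172) + O(1031)) = (1138446 - 3679815)*((2021788 + 1040348)/(-844654 + 804172) - 1085/4*1031) = -2541369*(3062136/(-40482) - 1118635/4) = -2541369*(3062136*(-1/40482) - 1118635/4) = -2541369*(-510356/6747 - 1118635/4) = -2541369*(-7549471769/26988) = 6395331173370587/8996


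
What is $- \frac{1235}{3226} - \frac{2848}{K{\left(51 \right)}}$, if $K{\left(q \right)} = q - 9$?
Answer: $- \frac{4619759}{67746} \approx -68.192$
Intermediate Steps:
$K{\left(q \right)} = -9 + q$ ($K{\left(q \right)} = q - 9 = -9 + q$)
$- \frac{1235}{3226} - \frac{2848}{K{\left(51 \right)}} = - \frac{1235}{3226} - \frac{2848}{-9 + 51} = \left(-1235\right) \frac{1}{3226} - \frac{2848}{42} = - \frac{1235}{3226} - \frac{1424}{21} = - \frac{4619759}{67746}$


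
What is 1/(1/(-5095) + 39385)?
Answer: 5095/200666574 ≈ 2.5390e-5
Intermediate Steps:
1/(1/(-5095) + 39385) = 1/(-1/5095 + 39385) = 1/(200666574/5095) = 5095/200666574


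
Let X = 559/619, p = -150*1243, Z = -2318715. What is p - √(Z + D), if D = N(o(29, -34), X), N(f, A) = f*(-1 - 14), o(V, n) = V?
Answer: -186450 - 5*I*√92766 ≈ -1.8645e+5 - 1522.9*I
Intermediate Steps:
p = -186450
X = 559/619 (X = 559*(1/619) = 559/619 ≈ 0.90307)
N(f, A) = -15*f (N(f, A) = f*(-15) = -15*f)
D = -435 (D = -15*29 = -435)
p - √(Z + D) = -186450 - √(-2318715 - 435) = -186450 - √(-2319150) = -186450 - 5*I*√92766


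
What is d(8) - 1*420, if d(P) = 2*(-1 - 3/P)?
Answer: -1691/4 ≈ -422.75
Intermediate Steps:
d(P) = -2 - 6/P
d(8) - 1*420 = (-2 - 6/8) - 1*420 = (-2 - 6*⅛) - 420 = (-2 - ¾) - 420 = -11/4 - 420 = -1691/4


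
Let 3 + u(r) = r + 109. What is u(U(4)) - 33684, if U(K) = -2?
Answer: -33580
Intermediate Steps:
u(r) = 106 + r (u(r) = -3 + (r + 109) = -3 + (109 + r) = 106 + r)
u(U(4)) - 33684 = (106 - 2) - 33684 = 104 - 33684 = -33580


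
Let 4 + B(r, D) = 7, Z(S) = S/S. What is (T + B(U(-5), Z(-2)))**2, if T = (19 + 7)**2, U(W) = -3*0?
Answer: 461041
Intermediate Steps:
U(W) = 0
Z(S) = 1
B(r, D) = 3 (B(r, D) = -4 + 7 = 3)
T = 676 (T = 26**2 = 676)
(T + B(U(-5), Z(-2)))**2 = (676 + 3)**2 = 679**2 = 461041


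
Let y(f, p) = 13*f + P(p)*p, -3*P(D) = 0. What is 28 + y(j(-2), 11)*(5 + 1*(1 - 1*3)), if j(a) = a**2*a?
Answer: -284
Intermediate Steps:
P(D) = 0 (P(D) = -1/3*0 = 0)
j(a) = a**3
y(f, p) = 13*f (y(f, p) = 13*f + 0*p = 13*f + 0 = 13*f)
28 + y(j(-2), 11)*(5 + 1*(1 - 1*3)) = 28 + (13*(-2)**3)*(5 + 1*(1 - 1*3)) = 28 + (13*(-8))*(5 + 1*(1 - 3)) = 28 - 104*(5 + 1*(-2)) = 28 - 104*(5 - 2) = 28 - 104*3 = 28 - 312 = -284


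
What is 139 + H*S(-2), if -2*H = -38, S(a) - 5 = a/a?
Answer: 253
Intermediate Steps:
S(a) = 6 (S(a) = 5 + a/a = 5 + 1 = 6)
H = 19 (H = -½*(-38) = 19)
139 + H*S(-2) = 139 + 19*6 = 139 + 114 = 253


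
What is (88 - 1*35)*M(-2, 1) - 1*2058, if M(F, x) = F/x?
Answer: -2164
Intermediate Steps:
(88 - 1*35)*M(-2, 1) - 1*2058 = (88 - 1*35)*(-2/1) - 1*2058 = (88 - 35)*(-2*1) - 2058 = 53*(-2) - 2058 = -106 - 2058 = -2164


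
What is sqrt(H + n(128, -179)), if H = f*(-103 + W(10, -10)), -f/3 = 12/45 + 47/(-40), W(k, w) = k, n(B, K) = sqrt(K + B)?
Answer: sqrt(-101370 + 400*I*sqrt(51))/20 ≈ 0.22428 + 15.921*I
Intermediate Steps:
n(B, K) = sqrt(B + K)
f = 109/40 (f = -3*(12/45 + 47/(-40)) = -3*(12*(1/45) + 47*(-1/40)) = -3*(4/15 - 47/40) = -3*(-109/120) = 109/40 ≈ 2.7250)
H = -10137/40 (H = 109*(-103 + 10)/40 = (109/40)*(-93) = -10137/40 ≈ -253.43)
sqrt(H + n(128, -179)) = sqrt(-10137/40 + sqrt(128 - 179)) = sqrt(-10137/40 + sqrt(-51)) = sqrt(-10137/40 + I*sqrt(51))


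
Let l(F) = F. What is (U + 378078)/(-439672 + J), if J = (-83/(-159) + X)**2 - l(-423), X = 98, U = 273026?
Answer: -1028785014/678703859 ≈ -1.5158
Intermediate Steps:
J = 256086088/25281 (J = (-83/(-159) + 98)**2 - 1*(-423) = (-83*(-1/159) + 98)**2 + 423 = (83/159 + 98)**2 + 423 = (15665/159)**2 + 423 = 245392225/25281 + 423 = 256086088/25281 ≈ 10130.)
(U + 378078)/(-439672 + J) = (273026 + 378078)/(-439672 + 256086088/25281) = 651104/(-10859261744/25281) = 651104*(-25281/10859261744) = -1028785014/678703859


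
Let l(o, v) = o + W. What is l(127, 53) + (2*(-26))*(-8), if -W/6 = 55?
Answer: 213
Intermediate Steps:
W = -330 (W = -6*55 = -330)
l(o, v) = -330 + o (l(o, v) = o - 330 = -330 + o)
l(127, 53) + (2*(-26))*(-8) = (-330 + 127) + (2*(-26))*(-8) = -203 - 52*(-8) = -203 + 416 = 213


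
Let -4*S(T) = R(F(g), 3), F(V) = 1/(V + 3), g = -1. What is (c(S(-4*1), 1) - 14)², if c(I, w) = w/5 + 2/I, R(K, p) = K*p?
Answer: 82369/225 ≈ 366.08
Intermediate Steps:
F(V) = 1/(3 + V)
S(T) = -3/8 (S(T) = -3/(4*(3 - 1)) = -3/(4*2) = -3/8)
c(I, w) = 2/I + w/5 (c(I, w) = w*(⅕) + 2/I = w/5 + 2/I = 2/I + w/5)
(c(S(-4*1), 1) - 14)² = ((2/(-3/8) + (⅕)*1) - 14)² = ((2*(-8/3) + ⅕) - 14)² = ((-16/3 + ⅕) - 14)² = (-77/15 - 14)² = (-287/15)² = 82369/225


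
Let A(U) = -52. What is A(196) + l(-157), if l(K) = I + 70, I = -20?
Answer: -2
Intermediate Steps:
l(K) = 50 (l(K) = -20 + 70 = 50)
A(196) + l(-157) = -52 + 50 = -2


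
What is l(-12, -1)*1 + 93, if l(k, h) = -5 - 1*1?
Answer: 87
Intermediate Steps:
l(k, h) = -6 (l(k, h) = -5 - 1 = -6)
l(-12, -1)*1 + 93 = -6*1 + 93 = -6 + 93 = 87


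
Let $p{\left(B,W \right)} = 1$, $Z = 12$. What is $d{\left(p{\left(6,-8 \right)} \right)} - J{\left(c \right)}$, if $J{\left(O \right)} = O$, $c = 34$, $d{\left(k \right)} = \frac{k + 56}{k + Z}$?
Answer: $- \frac{385}{13} \approx -29.615$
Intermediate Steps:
$d{\left(k \right)} = \frac{56 + k}{12 + k}$ ($d{\left(k \right)} = \frac{k + 56}{k + 12} = \frac{56 + k}{12 + k}$)
$d{\left(p{\left(6,-8 \right)} \right)} - J{\left(c \right)} = \frac{56 + 1}{12 + 1} - 34 = \frac{1}{13} \cdot 57 - 34 = \frac{57}{13} - 34 = - \frac{385}{13}$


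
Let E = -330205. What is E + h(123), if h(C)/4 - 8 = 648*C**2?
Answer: 38884195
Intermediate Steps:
h(C) = 32 + 2592*C**2 (h(C) = 32 + 4*(648*C**2) = 32 + 2592*C**2)
E + h(123) = -330205 + (32 + 2592*123**2) = -330205 + (32 + 2592*15129) = -330205 + (32 + 39214368) = -330205 + 39214400 = 38884195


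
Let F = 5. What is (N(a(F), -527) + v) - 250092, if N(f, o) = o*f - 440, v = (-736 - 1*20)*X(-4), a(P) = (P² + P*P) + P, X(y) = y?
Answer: -276493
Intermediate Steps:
a(P) = P + 2*P² (a(P) = (P² + P²) + P = 2*P² + P = P + 2*P²)
v = 3024 (v = (-736 - 1*20)*(-4) = (-736 - 20)*(-4) = -756*(-4) = 3024)
N(f, o) = -440 + f*o (N(f, o) = f*o - 440 = -440 + f*o)
(N(a(F), -527) + v) - 250092 = ((-440 + (5*(1 + 2*5))*(-527)) + 3024) - 250092 = ((-440 + (5*(1 + 10))*(-527)) + 3024) - 250092 = ((-440 + (5*11)*(-527)) + 3024) - 250092 = ((-440 + 55*(-527)) + 3024) - 250092 = ((-440 - 28985) + 3024) - 250092 = (-29425 + 3024) - 250092 = -26401 - 250092 = -276493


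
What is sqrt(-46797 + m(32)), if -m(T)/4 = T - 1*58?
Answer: I*sqrt(46693) ≈ 216.09*I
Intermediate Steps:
m(T) = 232 - 4*T (m(T) = -4*(T - 1*58) = -4*(T - 58) = -4*(-58 + T) = 232 - 4*T)
sqrt(-46797 + m(32)) = sqrt(-46797 + (232 - 4*32)) = sqrt(-46797 + (232 - 128)) = sqrt(-46797 + 104) = sqrt(-46693) = I*sqrt(46693)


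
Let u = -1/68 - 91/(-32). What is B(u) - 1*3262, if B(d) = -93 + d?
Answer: -1823581/544 ≈ -3352.2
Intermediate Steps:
u = 1539/544 (u = -1*1/68 - 91*(-1/32) = -1/68 + 91/32 = 1539/544 ≈ 2.8290)
B(u) - 1*3262 = (-93 + 1539/544) - 1*3262 = -49053/544 - 3262 = -1823581/544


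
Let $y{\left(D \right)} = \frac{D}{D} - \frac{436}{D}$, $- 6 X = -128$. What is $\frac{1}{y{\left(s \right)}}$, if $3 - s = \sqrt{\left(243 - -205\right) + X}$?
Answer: $- \frac{5305}{561059} + \frac{3488 \sqrt{66}}{561059} \approx 0.04105$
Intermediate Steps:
$X = \frac{64}{3}$ ($X = \left(- \frac{1}{6}\right) \left(-128\right) = \frac{64}{3} \approx 21.333$)
$s = 3 - \frac{8 \sqrt{66}}{3}$ ($s = 3 - \sqrt{\left(243 - -205\right) + \frac{64}{3}} = 3 - \sqrt{\left(243 + 205\right) + \frac{64}{3}} = 3 - \sqrt{448 + \frac{64}{3}} = 3 - \sqrt{\frac{1408}{3}} = 3 - \frac{8 \sqrt{66}}{3} \approx -18.664$)
$y{\left(D \right)} = 1 - \frac{436}{D}$
$\frac{1}{y{\left(s \right)}} = \frac{1}{\frac{1}{3 - \frac{8 \sqrt{66}}{3}} \left(-436 + \left(3 - \frac{8 \sqrt{66}}{3}\right)\right)} = \frac{1}{\frac{1}{3 - \frac{8 \sqrt{66}}{3}} \left(-433 - \frac{8 \sqrt{66}}{3}\right)} = \frac{3 - \frac{8 \sqrt{66}}{3}}{-433 - \frac{8 \sqrt{66}}{3}}$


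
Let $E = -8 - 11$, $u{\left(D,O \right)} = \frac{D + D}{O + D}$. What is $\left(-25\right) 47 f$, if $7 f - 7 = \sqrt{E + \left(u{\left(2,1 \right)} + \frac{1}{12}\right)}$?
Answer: $-1175 - \frac{1175 i \sqrt{633}}{42} \approx -1175.0 - 703.87 i$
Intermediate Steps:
$u{\left(D,O \right)} = \frac{2 D}{D + O}$
$E = -19$
$f = 1 + \frac{i \sqrt{633}}{42}$ ($f = 1 + \frac{\sqrt{-19 + \left(2 \cdot 2 \frac{1}{2 + 1} + \frac{1}{12}\right)}}{7} = 1 + \frac{\sqrt{-19 + \left(2 \cdot 2 \cdot \frac{1}{3} + \frac{1}{12}\right)}}{7} = 1 + \frac{\sqrt{-19 + \left(\frac{4}{3} + \frac{1}{12}\right)}}{7} = 1 + \frac{\sqrt{-19 + \frac{17}{12}}}{7} = 1 + \frac{\sqrt{- \frac{211}{12}}}{7} = 1 + \frac{\frac{1}{6} i \sqrt{633}}{7} = 1 + \frac{i \sqrt{633}}{42} \approx 1.0 + 0.59904 i$)
$\left(-25\right) 47 f = \left(-25\right) 47 \left(1 + \frac{i \sqrt{633}}{42}\right) = - 1175 \left(1 + \frac{i \sqrt{633}}{42}\right) = -1175 - \frac{1175 i \sqrt{633}}{42}$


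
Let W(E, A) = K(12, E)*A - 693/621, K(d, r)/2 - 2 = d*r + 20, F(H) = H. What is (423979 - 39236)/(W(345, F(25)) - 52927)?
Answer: 26547267/10706860 ≈ 2.4795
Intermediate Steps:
K(d, r) = 44 + 2*d*r (K(d, r) = 4 + 2*(d*r + 20) = 4 + 2*(20 + d*r) = 4 + (40 + 2*d*r) = 44 + 2*d*r)
W(E, A) = -77/69 + A*(44 + 24*E) (W(E, A) = (44 + 2*12*E)*A - 693/621 = (44 + 24*E)*A - 693*1/621 = A*(44 + 24*E) - 77/69 = -77/69 + A*(44 + 24*E))
(423979 - 39236)/(W(345, F(25)) - 52927) = (423979 - 39236)/((-77/69 + 4*25*(11 + 6*345)) - 52927) = 384743/((-77/69 + 4*25*(11 + 2070)) - 52927) = 384743/((-77/69 + 4*25*2081) - 52927) = 384743/((-77/69 + 208100) - 52927) = 384743/(14358823/69 - 52927) = 384743/(10706860/69) = 384743*(69/10706860) = 26547267/10706860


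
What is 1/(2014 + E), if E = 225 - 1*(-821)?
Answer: 1/3060 ≈ 0.00032680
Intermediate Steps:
E = 1046 (E = 225 + 821 = 1046)
1/(2014 + E) = 1/(2014 + 1046) = 1/3060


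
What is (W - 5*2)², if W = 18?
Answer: 64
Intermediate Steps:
(W - 5*2)² = (18 - 5*2)² = (18 - 10)² = 8² = 64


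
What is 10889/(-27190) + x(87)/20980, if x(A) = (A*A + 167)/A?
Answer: -196649143/496288194 ≈ -0.39624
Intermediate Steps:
x(A) = (167 + A**2)/A (x(A) = (A**2 + 167)/A = (167 + A**2)/A)
10889/(-27190) + x(87)/20980 = 10889/(-27190) + (87 + 167/87)/20980 = 10889*(-1/27190) + (87 + 167*(1/87))*(1/20980) = -10889/27190 + (87 + 167/87)*(1/20980) = -10889/27190 + (7736/87)*(1/20980) = -10889/27190 + 1934/456315 = -196649143/496288194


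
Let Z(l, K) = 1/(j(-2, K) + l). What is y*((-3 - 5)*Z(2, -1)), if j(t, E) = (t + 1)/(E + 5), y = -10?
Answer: 320/7 ≈ 45.714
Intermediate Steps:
j(t, E) = (1 + t)/(5 + E)
Z(l, K) = 1/(l - 1/(5 + K)) (Z(l, K) = 1/((1 - 2)/(5 + K) + l) = 1/(-1/(5 + K) + l) = 1/(l - 1/(5 + K)))
y*((-3 - 5)*Z(2, -1)) = -10*(-3 - 5)*(5 - 1)/(-1 + 2*(5 - 1)) = -(-80)*4/(-1 + 2*4) = -(-80)*4/(-1 + 8) = -(-80)*4/7 = -10*(-32/7) = 320/7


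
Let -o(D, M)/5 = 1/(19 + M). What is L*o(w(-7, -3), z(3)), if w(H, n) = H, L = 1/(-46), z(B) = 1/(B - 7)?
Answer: 2/345 ≈ 0.0057971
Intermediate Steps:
z(B) = 1/(-7 + B)
L = -1/46 ≈ -0.021739
o(D, M) = -5/(19 + M)
L*o(w(-7, -3), z(3)) = -(-5)/(46*(19 + 1/(-7 + 3))) = -(-5)/(46*(19 + 1/(-4))) = -(-5)/(46*(19 - ¼)) = -(-5)/(46*75/4) = -(-5)*4/(46*75) = -1/46*(-4/15) = 2/345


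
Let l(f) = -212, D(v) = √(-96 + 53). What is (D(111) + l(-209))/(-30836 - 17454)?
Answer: 106/24145 - I*√43/48290 ≈ 0.0043901 - 0.00013579*I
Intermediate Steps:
D(v) = I*√43 (D(v) = √(-43) = I*√43)
(D(111) + l(-209))/(-30836 - 17454) = (I*√43 - 212)/(-30836 - 17454) = (-212 + I*√43)/(-48290) = (-212 + I*√43)*(-1/48290) = 106/24145 - I*√43/48290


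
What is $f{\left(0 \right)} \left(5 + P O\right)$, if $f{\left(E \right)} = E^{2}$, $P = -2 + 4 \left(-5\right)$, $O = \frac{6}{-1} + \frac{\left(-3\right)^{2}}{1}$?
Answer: $0$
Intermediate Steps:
$O = 3$ ($O = 6 \left(-1\right) + 9 \cdot 1 = -6 + 9 = 3$)
$P = -22$ ($P = -2 - 20 = -22$)
$f{\left(0 \right)} \left(5 + P O\right) = 0^{2} \left(5 - 66\right) = 0 \left(5 - 66\right) = 0 \left(-61\right) = 0$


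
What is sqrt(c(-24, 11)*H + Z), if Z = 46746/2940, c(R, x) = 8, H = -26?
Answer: I*sqrt(19210)/10 ≈ 13.86*I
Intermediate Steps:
Z = 159/10 (Z = 46746*(1/2940) = 159/10 ≈ 15.900)
sqrt(c(-24, 11)*H + Z) = sqrt(8*(-26) + 159/10) = sqrt(-208 + 159/10) = sqrt(-1921/10) = I*sqrt(19210)/10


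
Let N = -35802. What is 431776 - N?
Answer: 467578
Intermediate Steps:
431776 - N = 431776 - 1*(-35802) = 431776 + 35802 = 467578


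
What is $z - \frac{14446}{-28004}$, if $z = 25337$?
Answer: $\frac{354775897}{14002} \approx 25338.0$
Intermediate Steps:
$z - \frac{14446}{-28004} = 25337 - \frac{14446}{-28004} = 25337 - - \frac{7223}{14002} = 25337 + \frac{7223}{14002} = \frac{354775897}{14002}$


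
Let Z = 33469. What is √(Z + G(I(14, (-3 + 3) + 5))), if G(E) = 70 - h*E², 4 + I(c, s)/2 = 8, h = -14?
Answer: √34435 ≈ 185.57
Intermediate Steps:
I(c, s) = 8 (I(c, s) = -8 + 2*8 = -8 + 16 = 8)
G(E) = 70 + 14*E² (G(E) = 70 - (-14)*E² = 70 + 14*E²)
√(Z + G(I(14, (-3 + 3) + 5))) = √(33469 + (70 + 14*8²)) = √(33469 + (70 + 14*64)) = √(33469 + (70 + 896)) = √(33469 + 966) = √34435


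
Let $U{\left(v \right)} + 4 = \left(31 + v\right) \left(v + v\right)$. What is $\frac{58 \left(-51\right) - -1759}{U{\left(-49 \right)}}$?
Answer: $- \frac{109}{160} \approx -0.68125$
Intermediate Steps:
$U{\left(v \right)} = -4 + 2 v \left(31 + v\right)$ ($U{\left(v \right)} = -4 + \left(31 + v\right) \left(v + v\right) = -4 + \left(31 + v\right) 2 v = -4 + 2 v \left(31 + v\right)$)
$\frac{58 \left(-51\right) - -1759}{U{\left(-49 \right)}} = \frac{58 \left(-51\right) - -1759}{-4 + 2 \left(-49\right)^{2} + 62 \left(-49\right)} = \frac{-2958 + 1759}{-4 + 2 \cdot 2401 - 3038} = - \frac{1199}{-4 + 4802 - 3038} = - \frac{1199}{1760} = \left(-1199\right) \frac{1}{1760} = - \frac{109}{160}$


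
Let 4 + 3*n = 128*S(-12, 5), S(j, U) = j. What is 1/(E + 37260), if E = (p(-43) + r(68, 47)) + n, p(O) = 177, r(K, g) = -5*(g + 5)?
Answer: 3/109991 ≈ 2.7275e-5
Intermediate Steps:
r(K, g) = -25 - 5*g (r(K, g) = -5*(5 + g) = -25 - 5*g)
n = -1540/3 (n = -4/3 + (128*(-12))/3 = -4/3 + (⅓)*(-1536) = -4/3 - 512 = -1540/3 ≈ -513.33)
E = -1789/3 (E = (177 + (-25 - 5*47)) - 1540/3 = (177 + (-25 - 235)) - 1540/3 = (177 - 260) - 1540/3 = -83 - 1540/3 = -1789/3 ≈ -596.33)
1/(E + 37260) = 1/(-1789/3 + 37260) = 1/(109991/3) = 3/109991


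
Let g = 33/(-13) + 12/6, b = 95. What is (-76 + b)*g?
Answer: -133/13 ≈ -10.231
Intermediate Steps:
g = -7/13 (g = 33*(-1/13) + 12*(⅙) = -33/13 + 2 = -7/13 ≈ -0.53846)
(-76 + b)*g = (-76 + 95)*(-7/13) = 19*(-7/13) = -133/13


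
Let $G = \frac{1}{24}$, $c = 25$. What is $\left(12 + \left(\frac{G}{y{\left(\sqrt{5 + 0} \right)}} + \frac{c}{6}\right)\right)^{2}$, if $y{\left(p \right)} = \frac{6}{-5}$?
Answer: $\frac{5396329}{20736} \approx 260.24$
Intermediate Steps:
$y{\left(p \right)} = - \frac{6}{5}$ ($y{\left(p \right)} = 6 \left(- \frac{1}{5}\right) = - \frac{6}{5}$)
$G = \frac{1}{24} \approx 0.041667$
$\left(12 + \left(\frac{G}{y{\left(\sqrt{5 + 0} \right)}} + \frac{c}{6}\right)\right)^{2} = \left(12 + \left(\frac{1}{24 \left(- \frac{6}{5}\right)} + \frac{25}{6}\right)\right)^{2} = \left(12 + \left(\frac{1}{24} \left(- \frac{5}{6}\right) + 25 \cdot \frac{1}{6}\right)\right)^{2} = \left(12 + \left(- \frac{5}{144} + \frac{25}{6}\right)\right)^{2} = \left(12 + \frac{595}{144}\right)^{2} = \left(\frac{2323}{144}\right)^{2} = \frac{5396329}{20736}$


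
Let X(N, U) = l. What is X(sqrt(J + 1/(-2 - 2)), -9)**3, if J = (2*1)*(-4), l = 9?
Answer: 729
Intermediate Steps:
J = -8 (J = 2*(-4) = -8)
X(N, U) = 9
X(sqrt(J + 1/(-2 - 2)), -9)**3 = 9**3 = 729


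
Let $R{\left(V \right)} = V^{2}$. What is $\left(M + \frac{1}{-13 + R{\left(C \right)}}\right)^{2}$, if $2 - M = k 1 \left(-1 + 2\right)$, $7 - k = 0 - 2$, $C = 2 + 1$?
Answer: $\frac{841}{16} \approx 52.563$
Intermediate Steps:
$C = 3$
$k = 9$ ($k = 7 - \left(0 - 2\right) = 7 - -2 = 7 + 2 = 9$)
$M = -7$ ($M = 2 - 9 \cdot 1 \left(-1 + 2\right) = 2 - 9 \cdot 1 \cdot 1 = 2 - 9 \cdot 1 = 2 - 9 = -7$)
$\left(M + \frac{1}{-13 + R{\left(C \right)}}\right)^{2} = \left(-7 + \frac{1}{-13 + 3^{2}}\right)^{2} = \left(-7 + \frac{1}{-13 + 9}\right)^{2} = \left(-7 + \frac{1}{-4}\right)^{2} = \left(-7 - \frac{1}{4}\right)^{2} = \left(- \frac{29}{4}\right)^{2} = \frac{841}{16}$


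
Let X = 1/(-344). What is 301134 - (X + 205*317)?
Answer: 81235257/344 ≈ 2.3615e+5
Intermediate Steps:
X = -1/344 ≈ -0.0029070
301134 - (X + 205*317) = 301134 - (-1/344 + 205*317) = 301134 - (-1/344 + 64985) = 301134 - 1*22354839/344 = 301134 - 22354839/344 = 81235257/344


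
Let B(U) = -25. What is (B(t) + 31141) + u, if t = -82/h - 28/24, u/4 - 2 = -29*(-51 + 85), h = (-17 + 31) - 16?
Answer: 27180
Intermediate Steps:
h = -2 (h = 14 - 16 = -2)
u = -3936 (u = 8 + 4*(-29*(-51 + 85)) = 8 + 4*(-29*34) = 8 + 4*(-986) = 8 - 3944 = -3936)
t = 239/6 (t = -82/(-2) - 28/24 = -82*(-1/2) - 28*1/24 = 41 - 7/6 = 239/6 ≈ 39.833)
(B(t) + 31141) + u = (-25 + 31141) - 3936 = 31116 - 3936 = 27180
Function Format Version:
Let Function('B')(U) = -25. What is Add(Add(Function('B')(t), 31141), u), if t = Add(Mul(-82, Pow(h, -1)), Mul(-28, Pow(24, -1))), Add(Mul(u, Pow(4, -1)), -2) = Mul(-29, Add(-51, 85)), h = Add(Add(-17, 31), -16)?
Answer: 27180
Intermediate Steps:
h = -2 (h = Add(14, -16) = -2)
u = -3936 (u = Add(8, Mul(4, Mul(-29, Add(-51, 85)))) = Add(8, Mul(4, Mul(-29, 34))) = Add(8, Mul(4, -986)) = Add(8, -3944) = -3936)
t = Rational(239, 6) (t = Add(Mul(-82, Pow(-2, -1)), Mul(-28, Pow(24, -1))) = Add(Mul(-82, Rational(-1, 2)), Mul(-28, Rational(1, 24))) = Add(41, Rational(-7, 6)) = Rational(239, 6) ≈ 39.833)
Add(Add(Function('B')(t), 31141), u) = Add(Add(-25, 31141), -3936) = Add(31116, -3936) = 27180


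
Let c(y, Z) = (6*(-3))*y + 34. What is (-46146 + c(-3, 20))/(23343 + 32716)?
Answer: -46058/56059 ≈ -0.82160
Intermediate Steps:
c(y, Z) = 34 - 18*y (c(y, Z) = -18*y + 34 = 34 - 18*y)
(-46146 + c(-3, 20))/(23343 + 32716) = (-46146 + (34 - 18*(-3)))/(23343 + 32716) = (-46146 + (34 + 54))/56059 = (-46146 + 88)*(1/56059) = -46058*1/56059 = -46058/56059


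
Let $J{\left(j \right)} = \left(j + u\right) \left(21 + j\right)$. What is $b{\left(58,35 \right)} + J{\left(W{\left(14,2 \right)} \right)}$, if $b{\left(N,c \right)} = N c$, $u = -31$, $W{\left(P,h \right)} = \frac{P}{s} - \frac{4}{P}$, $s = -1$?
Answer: $\frac{84571}{49} \approx 1725.9$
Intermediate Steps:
$W{\left(P,h \right)} = - P - \frac{4}{P}$ ($W{\left(P,h \right)} = \frac{P}{-1} - \frac{4}{P} = P \left(-1\right) - \frac{4}{P} = - P - \frac{4}{P}$)
$J{\left(j \right)} = \left(-31 + j\right) \left(21 + j\right)$ ($J{\left(j \right)} = \left(j - 31\right) \left(21 + j\right) = \left(-31 + j\right) \left(21 + j\right)$)
$b{\left(58,35 \right)} + J{\left(W{\left(14,2 \right)} \right)} = 58 \cdot 35 - \left(651 - \left(\left(-1\right) 14 - \frac{4}{14}\right)^{2} + 10 \left(\left(-1\right) 14 - \frac{4}{14}\right)\right) = 2030 - \left(651 - \left(-14 - \frac{2}{7}\right)^{2} + 10 \left(-14 - \frac{2}{7}\right)\right) = 2030 - \left(\frac{3557}{7} - \frac{10000}{49}\right) = 2030 + \left(-651 + \frac{10000}{49} + \frac{1000}{7}\right) = 2030 - \frac{14899}{49} = \frac{84571}{49}$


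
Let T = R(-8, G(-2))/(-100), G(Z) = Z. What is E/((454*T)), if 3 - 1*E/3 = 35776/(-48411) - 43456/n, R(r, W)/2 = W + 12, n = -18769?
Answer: -6468047525/137505410262 ≈ -0.047038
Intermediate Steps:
R(r, W) = 24 + 2*W (R(r, W) = 2*(W + 12) = 2*(12 + W) = 24 + 2*W)
T = -⅕ (T = (24 + 2*(-2))/(-100) = (24 - 4)*(-1/100) = 20*(-1/100) = -⅕ ≈ -0.20000)
E = 1293609505/302875353 (E = 9 - 3*(35776/(-48411) - 43456/(-18769)) = 9 - 3*(35776*(-1/48411) - 43456*(-1/18769)) = 9 - 3*(-35776/48411 + 43456/18769) = 9 - 3*1432268672/908626059 = 9 - 1432268672/302875353 = 1293609505/302875353 ≈ 4.2711)
E/((454*T)) = 1293609505/(302875353*((454*(-⅕)))) = 1293609505/(302875353*(-454/5)) = (1293609505/302875353)*(-5/454) = -6468047525/137505410262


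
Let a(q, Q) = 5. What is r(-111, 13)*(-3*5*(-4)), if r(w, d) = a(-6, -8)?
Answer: 300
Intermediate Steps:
r(w, d) = 5
r(-111, 13)*(-3*5*(-4)) = 5*(-3*5*(-4)) = 5*(-15*(-4)) = 5*60 = 300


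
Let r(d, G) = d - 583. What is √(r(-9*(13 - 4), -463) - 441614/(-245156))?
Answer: I*√9949776999330/122578 ≈ 25.733*I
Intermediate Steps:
r(d, G) = -583 + d
√(r(-9*(13 - 4), -463) - 441614/(-245156)) = √((-583 - 9*(13 - 4)) - 441614/(-245156)) = √((-583 - 9*9) - 441614*(-1/245156)) = √((-583 - 81) + 220807/122578) = √(-664 + 220807/122578) = √(-81170985/122578) = I*√9949776999330/122578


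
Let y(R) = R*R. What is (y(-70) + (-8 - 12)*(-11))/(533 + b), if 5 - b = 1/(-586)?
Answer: 3000320/315269 ≈ 9.5167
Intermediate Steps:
y(R) = R²
b = 2931/586 (b = 5 - 1/(-586) = 5 - 1*(-1/586) = 5 + 1/586 = 2931/586 ≈ 5.0017)
(y(-70) + (-8 - 12)*(-11))/(533 + b) = ((-70)² + (-8 - 12)*(-11))/(533 + 2931/586) = (4900 - 20*(-11))/(315269/586) = (4900 + 220)*(586/315269) = 5120*(586/315269) = 3000320/315269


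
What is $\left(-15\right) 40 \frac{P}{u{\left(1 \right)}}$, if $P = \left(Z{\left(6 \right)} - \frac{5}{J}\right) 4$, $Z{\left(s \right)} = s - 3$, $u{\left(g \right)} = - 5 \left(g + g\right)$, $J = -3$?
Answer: $1120$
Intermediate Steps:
$u{\left(g \right)} = - 10 g$ ($u{\left(g \right)} = - 5 \cdot 2 g = - 10 g$)
$Z{\left(s \right)} = -3 + s$
$P = \frac{56}{3}$ ($P = \left(\left(-3 + 6\right) - \frac{5}{-3}\right) 4 = \left(3 - - \frac{5}{3}\right) 4 = \left(3 + \frac{5}{3}\right) 4 = \frac{14}{3} \cdot 4 = \frac{56}{3} \approx 18.667$)
$\left(-15\right) 40 \frac{P}{u{\left(1 \right)}} = \left(-15\right) 40 \frac{56}{3 \left(\left(-10\right) 1\right)} = - 600 \frac{56}{3 \left(-10\right)} = - 600 \cdot \frac{56}{3} \left(- \frac{1}{10}\right) = \left(-600\right) \left(- \frac{28}{15}\right) = 1120$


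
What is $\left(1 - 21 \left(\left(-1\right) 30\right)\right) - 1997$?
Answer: $-1366$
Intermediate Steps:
$\left(1 - 21 \left(\left(-1\right) 30\right)\right) - 1997 = \left(1 - -630\right) - 1997 = \left(1 + 630\right) - 1997 = 631 - 1997 = -1366$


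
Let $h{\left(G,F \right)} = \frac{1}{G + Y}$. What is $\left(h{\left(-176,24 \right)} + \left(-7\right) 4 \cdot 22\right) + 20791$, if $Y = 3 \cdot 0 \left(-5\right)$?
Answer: $\frac{3550799}{176} \approx 20175.0$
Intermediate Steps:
$Y = 0$ ($Y = 0 \left(-5\right) = 0$)
$h{\left(G,F \right)} = \frac{1}{G}$ ($h{\left(G,F \right)} = \frac{1}{G + 0} = \frac{1}{G}$)
$\left(h{\left(-176,24 \right)} + \left(-7\right) 4 \cdot 22\right) + 20791 = \left(\frac{1}{-176} + \left(-7\right) 4 \cdot 22\right) + 20791 = \left(- \frac{1}{176} - 616\right) + 20791 = - \frac{108417}{176} + 20791 = \frac{3550799}{176}$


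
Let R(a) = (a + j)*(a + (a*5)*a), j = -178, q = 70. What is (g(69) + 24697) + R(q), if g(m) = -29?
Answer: -2628892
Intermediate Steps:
R(a) = (-178 + a)*(a + 5*a**2) (R(a) = (a - 178)*(a + (a*5)*a) = (-178 + a)*(a + (5*a)*a) = (-178 + a)*(a + 5*a**2))
(g(69) + 24697) + R(q) = (-29 + 24697) + 70*(-178 - 889*70 + 5*70**2) = 24668 + 70*(-178 - 62230 + 5*4900) = 24668 + 70*(-178 - 62230 + 24500) = 24668 + 70*(-37908) = 24668 - 2653560 = -2628892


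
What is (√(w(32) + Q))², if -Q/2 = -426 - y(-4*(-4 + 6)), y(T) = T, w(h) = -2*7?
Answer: 822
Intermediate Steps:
w(h) = -14
Q = 836 (Q = -2*(-426 - (-4)*(-4 + 6)) = -2*(-426 - (-4)*2) = -2*(-426 - 1*(-8)) = -2*(-426 + 8) = -2*(-418) = 836)
(√(w(32) + Q))² = (√(-14 + 836))² = (√822)² = 822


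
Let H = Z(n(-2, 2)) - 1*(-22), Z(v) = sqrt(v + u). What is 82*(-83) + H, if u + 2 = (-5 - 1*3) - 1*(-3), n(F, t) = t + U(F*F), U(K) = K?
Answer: -6784 + I ≈ -6784.0 + 1.0*I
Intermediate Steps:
n(F, t) = t + F**2 (n(F, t) = t + F*F = t + F**2)
u = -7 (u = -2 + ((-5 - 1*3) - 1*(-3)) = -2 + ((-5 - 3) + 3) = -2 + (-8 + 3) = -2 - 5 = -7)
Z(v) = sqrt(-7 + v) (Z(v) = sqrt(v - 7) = sqrt(-7 + v))
H = 22 + I (H = sqrt(-7 + (2 + (-2)**2)) - 1*(-22) = sqrt(-7 + (2 + 4)) + 22 = sqrt(-7 + 6) + 22 = sqrt(-1) + 22 = I + 22 = 22 + I ≈ 22.0 + 1.0*I)
82*(-83) + H = 82*(-83) + (22 + I) = -6806 + (22 + I) = -6784 + I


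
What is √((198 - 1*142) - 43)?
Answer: √13 ≈ 3.6056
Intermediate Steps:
√((198 - 1*142) - 43) = √((198 - 142) - 43) = √(56 - 43) = √13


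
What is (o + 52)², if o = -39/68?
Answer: 12229009/4624 ≈ 2644.7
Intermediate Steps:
o = -39/68 (o = -39*1/68 = -39/68 ≈ -0.57353)
(o + 52)² = (-39/68 + 52)² = (3497/68)² = 12229009/4624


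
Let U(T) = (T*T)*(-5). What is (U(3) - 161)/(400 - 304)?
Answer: -103/48 ≈ -2.1458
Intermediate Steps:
U(T) = -5*T² (U(T) = T²*(-5) = -5*T²)
(U(3) - 161)/(400 - 304) = (-5*3² - 161)/(400 - 304) = (-5*9 - 161)/96 = (-45 - 161)*(1/96) = -206*1/96 = -103/48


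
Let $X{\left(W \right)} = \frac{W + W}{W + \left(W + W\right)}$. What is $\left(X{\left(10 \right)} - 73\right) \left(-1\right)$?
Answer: $\frac{217}{3} \approx 72.333$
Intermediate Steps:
$X{\left(W \right)} = \frac{2}{3}$ ($X{\left(W \right)} = \frac{2 W}{W + 2 W} = \frac{2 W}{3 W} = 2 W \frac{1}{3 W} = \frac{2}{3}$)
$\left(X{\left(10 \right)} - 73\right) \left(-1\right) = \left(\frac{2}{3} - 73\right) \left(-1\right) = \left(- \frac{217}{3}\right) \left(-1\right) = \frac{217}{3}$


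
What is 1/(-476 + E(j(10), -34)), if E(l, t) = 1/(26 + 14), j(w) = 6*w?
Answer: -40/19039 ≈ -0.0021010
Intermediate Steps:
E(l, t) = 1/40
1/(-476 + E(j(10), -34)) = 1/(-476 + 1/40) = 1/(-19039/40) = -40/19039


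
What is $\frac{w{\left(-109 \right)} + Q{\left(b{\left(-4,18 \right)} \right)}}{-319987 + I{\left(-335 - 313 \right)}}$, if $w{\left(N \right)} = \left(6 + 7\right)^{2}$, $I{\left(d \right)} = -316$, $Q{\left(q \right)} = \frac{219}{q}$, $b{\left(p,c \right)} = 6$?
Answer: $- \frac{411}{640606} \approx -0.00064158$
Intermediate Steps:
$w{\left(N \right)} = 169$ ($w{\left(N \right)} = 13^{2} = 169$)
$\frac{w{\left(-109 \right)} + Q{\left(b{\left(-4,18 \right)} \right)}}{-319987 + I{\left(-335 - 313 \right)}} = \frac{169 + \frac{219}{6}}{-319987 - 316} = \frac{169 + 219 \cdot \frac{1}{6}}{-320303} = \left(169 + \frac{73}{2}\right) \left(- \frac{1}{320303}\right) = \frac{411}{2} \left(- \frac{1}{320303}\right) = - \frac{411}{640606}$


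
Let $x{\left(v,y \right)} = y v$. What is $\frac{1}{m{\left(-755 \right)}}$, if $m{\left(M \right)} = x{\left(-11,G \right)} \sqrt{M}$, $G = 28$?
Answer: $\frac{i \sqrt{755}}{232540} \approx 0.00011816 i$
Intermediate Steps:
$x{\left(v,y \right)} = v y$
$m{\left(M \right)} = - 308 \sqrt{M}$ ($m{\left(M \right)} = \left(-11\right) 28 \sqrt{M} = - 308 \sqrt{M}$)
$\frac{1}{m{\left(-755 \right)}} = \frac{1}{\left(-308\right) \sqrt{-755}} = \frac{1}{\left(-308\right) i \sqrt{755}} = \frac{i \sqrt{755}}{232540}$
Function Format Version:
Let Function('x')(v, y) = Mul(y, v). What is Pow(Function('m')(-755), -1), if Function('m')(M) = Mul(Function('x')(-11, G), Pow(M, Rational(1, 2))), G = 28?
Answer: Mul(Rational(1, 232540), I, Pow(755, Rational(1, 2))) ≈ Mul(0.00011816, I)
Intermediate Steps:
Function('x')(v, y) = Mul(v, y)
Function('m')(M) = Mul(-308, Pow(M, Rational(1, 2))) (Function('m')(M) = Mul(Mul(-11, 28), Pow(M, Rational(1, 2))) = Mul(-308, Pow(M, Rational(1, 2))))
Pow(Function('m')(-755), -1) = Pow(Mul(-308, Pow(-755, Rational(1, 2))), -1) = Pow(Mul(-308, Mul(I, Pow(755, Rational(1, 2)))), -1) = Pow(Mul(-308, I, Pow(755, Rational(1, 2))), -1) = Mul(Rational(1, 232540), I, Pow(755, Rational(1, 2)))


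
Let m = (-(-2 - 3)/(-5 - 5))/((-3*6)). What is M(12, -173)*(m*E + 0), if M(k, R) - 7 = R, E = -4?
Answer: 166/9 ≈ 18.444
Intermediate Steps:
M(k, R) = 7 + R
m = 1/36 (m = -(-5)/(-10)/(-18) = -(-5)*(-1)/10*(-1/18) = -1*½*(-1/18) = -½*(-1/18) = 1/36 ≈ 0.027778)
M(12, -173)*(m*E + 0) = (7 - 173)*((1/36)*(-4) + 0) = -166*(-⅑ + 0) = -166*(-⅑) = 166/9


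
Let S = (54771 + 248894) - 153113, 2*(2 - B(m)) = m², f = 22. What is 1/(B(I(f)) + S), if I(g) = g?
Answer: 1/150312 ≈ 6.6528e-6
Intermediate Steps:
B(m) = 2 - m²/2
S = 150552 (S = 303665 - 153113 = 150552)
1/(B(I(f)) + S) = 1/((2 - ½*22²) + 150552) = 1/((2 - ½*484) + 150552) = 1/((2 - 242) + 150552) = 1/(-240 + 150552) = 1/150312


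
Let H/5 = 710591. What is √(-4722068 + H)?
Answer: I*√1169113 ≈ 1081.3*I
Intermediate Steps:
H = 3552955 (H = 5*710591 = 3552955)
√(-4722068 + H) = √(-4722068 + 3552955) = √(-1169113) = I*√1169113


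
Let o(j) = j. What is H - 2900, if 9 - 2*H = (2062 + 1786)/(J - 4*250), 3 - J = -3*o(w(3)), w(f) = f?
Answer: -109955/38 ≈ -2893.6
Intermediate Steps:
J = 12 (J = 3 - (-3)*3 = 3 - 1*(-9) = 3 + 9 = 12)
H = 245/38 (H = 9/2 - (2062 + 1786)/(2*(12 - 4*250)) = 9/2 - 1924/(12 - 1000) = 9/2 - 1924/(-988) = 9/2 - 1924*(-1)/988 = 9/2 - 1/2*(-74/19) = 9/2 + 37/19 = 245/38 ≈ 6.4474)
H - 2900 = 245/38 - 2900 = -109955/38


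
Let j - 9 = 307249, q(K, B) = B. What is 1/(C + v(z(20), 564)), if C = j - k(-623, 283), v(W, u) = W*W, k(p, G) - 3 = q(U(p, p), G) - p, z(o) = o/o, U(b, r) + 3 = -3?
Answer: 1/306350 ≈ 3.2642e-6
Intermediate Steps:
U(b, r) = -6 (U(b, r) = -3 - 3 = -6)
z(o) = 1
k(p, G) = 3 + G - p (k(p, G) = 3 + (G - p) = 3 + G - p)
v(W, u) = W²
j = 307258 (j = 9 + 307249 = 307258)
C = 306349 (C = 307258 - (3 + 283 - 1*(-623)) = 307258 - (3 + 283 + 623) = 307258 - 1*909 = 307258 - 909 = 306349)
1/(C + v(z(20), 564)) = 1/(306349 + 1²) = 1/(306349 + 1) = 1/306350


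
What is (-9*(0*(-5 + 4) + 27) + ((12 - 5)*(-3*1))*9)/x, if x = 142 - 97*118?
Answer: 6/157 ≈ 0.038217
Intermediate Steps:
x = -11304 (x = 142 - 11446 = -11304)
(-9*(0*(-5 + 4) + 27) + ((12 - 5)*(-3*1))*9)/x = (-9*(0*(-5 + 4) + 27) + ((12 - 5)*(-3*1))*9)/(-11304) = (-9*(0*(-1) + 27) + (7*(-3))*9)*(-1/11304) = (-9*(0 + 27) - 21*9)*(-1/11304) = (-9*27 - 189)*(-1/11304) = (-243 - 189)*(-1/11304) = -432*(-1/11304) = 6/157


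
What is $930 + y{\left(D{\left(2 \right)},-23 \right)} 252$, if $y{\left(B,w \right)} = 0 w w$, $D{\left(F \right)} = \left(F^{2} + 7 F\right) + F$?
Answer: $930$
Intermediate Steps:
$D{\left(F \right)} = F^{2} + 8 F$
$y{\left(B,w \right)} = 0$ ($y{\left(B,w \right)} = 0 w = 0$)
$930 + y{\left(D{\left(2 \right)},-23 \right)} 252 = 930 + 0 \cdot 252 = 930 + 0 = 930$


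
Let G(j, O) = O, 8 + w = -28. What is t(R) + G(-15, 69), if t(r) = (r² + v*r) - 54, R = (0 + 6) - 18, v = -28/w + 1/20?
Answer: 2236/15 ≈ 149.07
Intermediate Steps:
w = -36 (w = -8 - 28 = -36)
v = 149/180 (v = -28/(-36) + 1/20 = -28*(-1/36) + 1*(1/20) = 7/9 + 1/20 = 149/180 ≈ 0.82778)
R = -12 (R = 6 - 18 = -12)
t(r) = -54 + r² + 149*r/180 (t(r) = (r² + 149*r/180) - 54 = -54 + r² + 149*r/180)
t(R) + G(-15, 69) = (-54 + (-12)² + (149/180)*(-12)) + 69 = (-54 + 144 - 149/15) + 69 = 1201/15 + 69 = 2236/15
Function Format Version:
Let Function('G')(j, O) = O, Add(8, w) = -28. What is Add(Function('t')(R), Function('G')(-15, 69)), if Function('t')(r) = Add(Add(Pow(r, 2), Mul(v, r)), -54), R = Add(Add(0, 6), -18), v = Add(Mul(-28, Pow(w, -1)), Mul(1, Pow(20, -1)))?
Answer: Rational(2236, 15) ≈ 149.07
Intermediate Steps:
w = -36 (w = Add(-8, -28) = -36)
v = Rational(149, 180) (v = Add(Mul(-28, Pow(-36, -1)), Mul(1, Pow(20, -1))) = Add(Mul(-28, Rational(-1, 36)), Mul(1, Rational(1, 20))) = Add(Rational(7, 9), Rational(1, 20)) = Rational(149, 180) ≈ 0.82778)
R = -12 (R = Add(6, -18) = -12)
Function('t')(r) = Add(-54, Pow(r, 2), Mul(Rational(149, 180), r)) (Function('t')(r) = Add(Add(Pow(r, 2), Mul(Rational(149, 180), r)), -54) = Add(-54, Pow(r, 2), Mul(Rational(149, 180), r)))
Add(Function('t')(R), Function('G')(-15, 69)) = Add(Add(-54, Pow(-12, 2), Mul(Rational(149, 180), -12)), 69) = Add(Add(-54, 144, Rational(-149, 15)), 69) = Add(Rational(1201, 15), 69) = Rational(2236, 15)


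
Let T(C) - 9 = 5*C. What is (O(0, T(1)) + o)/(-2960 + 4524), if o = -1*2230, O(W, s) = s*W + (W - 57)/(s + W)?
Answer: -31277/21896 ≈ -1.4284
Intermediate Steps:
T(C) = 9 + 5*C
O(W, s) = W*s + (-57 + W)/(W + s)
o = -2230
(O(0, T(1)) + o)/(-2960 + 4524) = ((-57 + 0 + 0*(9 + 5*1)**2 + (9 + 5*1)*0**2)/(0 + (9 + 5*1)) - 2230)/(-2960 + 4524) = ((-57 + 0 + 0*(9 + 5)**2 + (9 + 5)*0)/(0 + (9 + 5)) - 2230)/1564 = ((-57 + 0 + 0*14**2 + 14*0)/(0 + 14) - 2230)*(1/1564) = ((-57 + 0 + 0*196 + 0)/14 - 2230)*(1/1564) = ((-57 + 0 + 0 + 0)/14 - 2230)*(1/1564) = ((1/14)*(-57) - 2230)*(1/1564) = (-57/14 - 2230)*(1/1564) = -31277/14*1/1564 = -31277/21896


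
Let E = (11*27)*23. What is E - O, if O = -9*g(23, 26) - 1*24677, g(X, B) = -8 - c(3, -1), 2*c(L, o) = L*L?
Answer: 62791/2 ≈ 31396.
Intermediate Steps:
c(L, o) = L²/2 (c(L, o) = (L*L)/2 = L²/2)
g(X, B) = -25/2 (g(X, B) = -8 - 3²/2 = -8 - 9/2 = -25/2)
E = 6831 (E = 297*23 = 6831)
O = -49129/2 (O = -9*(-25/2) - 1*24677 = 225/2 - 24677 = -49129/2 ≈ -24565.)
E - O = 6831 - 1*(-49129/2) = 6831 + 49129/2 = 62791/2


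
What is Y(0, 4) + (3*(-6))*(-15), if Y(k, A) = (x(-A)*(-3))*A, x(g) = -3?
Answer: 306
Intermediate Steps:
Y(k, A) = 9*A (Y(k, A) = (-3*(-3))*A = 9*A)
Y(0, 4) + (3*(-6))*(-15) = 9*4 + (3*(-6))*(-15) = 36 - 18*(-15) = 36 + 270 = 306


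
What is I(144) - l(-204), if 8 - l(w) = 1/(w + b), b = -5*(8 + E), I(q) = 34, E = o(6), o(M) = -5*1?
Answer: 5693/219 ≈ 25.995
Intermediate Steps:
o(M) = -5
E = -5
b = -15 (b = -5*(8 - 5) = -5*3 = -15)
l(w) = 8 - 1/(-15 + w) (l(w) = 8 - 1/(w - 15) = 8 - 1/(-15 + w))
I(144) - l(-204) = 34 - (-121 + 8*(-204))/(-15 - 204) = 34 - (-121 - 1632)/(-219) = 34 - (-1)*(-1753)/219 = 34 - 1*1753/219 = 34 - 1753/219 = 5693/219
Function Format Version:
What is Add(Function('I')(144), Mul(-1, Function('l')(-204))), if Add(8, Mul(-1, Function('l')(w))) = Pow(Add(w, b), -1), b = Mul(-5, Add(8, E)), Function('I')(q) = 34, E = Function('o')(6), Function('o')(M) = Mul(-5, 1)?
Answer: Rational(5693, 219) ≈ 25.995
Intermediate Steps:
Function('o')(M) = -5
E = -5
b = -15 (b = Mul(-5, Add(8, -5)) = Mul(-5, 3) = -15)
Function('l')(w) = Add(8, Mul(-1, Pow(Add(-15, w), -1))) (Function('l')(w) = Add(8, Mul(-1, Pow(Add(w, -15), -1))) = Add(8, Mul(-1, Pow(Add(-15, w), -1))))
Add(Function('I')(144), Mul(-1, Function('l')(-204))) = Add(34, Mul(-1, Mul(Pow(Add(-15, -204), -1), Add(-121, Mul(8, -204))))) = Add(34, Mul(-1, Mul(Pow(-219, -1), Add(-121, -1632)))) = Add(34, Mul(-1, Mul(Rational(-1, 219), -1753))) = Add(34, Mul(-1, Rational(1753, 219))) = Add(34, Rational(-1753, 219)) = Rational(5693, 219)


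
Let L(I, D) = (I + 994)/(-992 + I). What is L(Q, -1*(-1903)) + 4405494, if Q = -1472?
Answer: 5427568847/1232 ≈ 4.4055e+6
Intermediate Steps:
L(I, D) = (994 + I)/(-992 + I)
L(Q, -1*(-1903)) + 4405494 = (994 - 1472)/(-992 - 1472) + 4405494 = -478/(-2464) + 4405494 = -1/2464*(-478) + 4405494 = 239/1232 + 4405494 = 5427568847/1232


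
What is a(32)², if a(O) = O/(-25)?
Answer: 1024/625 ≈ 1.6384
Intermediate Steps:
a(O) = -O/25 (a(O) = O*(-1/25) = -O/25)
a(32)² = (-1/25*32)² = (-32/25)² = 1024/625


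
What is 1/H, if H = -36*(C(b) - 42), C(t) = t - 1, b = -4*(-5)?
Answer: 1/828 ≈ 0.0012077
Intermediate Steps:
b = 20
C(t) = -1 + t
H = 828 (H = -36*((-1 + 20) - 42) = -36*(19 - 42) = -36*(-23) = 828)
1/H = 1/828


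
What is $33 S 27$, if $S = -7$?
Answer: $-6237$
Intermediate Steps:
$33 S 27 = 33 \left(-7\right) 27 = \left(-231\right) 27 = -6237$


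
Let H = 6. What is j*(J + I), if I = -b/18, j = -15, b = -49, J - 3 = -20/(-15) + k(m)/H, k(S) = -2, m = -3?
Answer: -605/6 ≈ -100.83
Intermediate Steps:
J = 4 (J = 3 + (-20/(-15) - 2/6) = 3 + (-20*(-1/15) - 2*1/6) = 3 + (4/3 - 1/3) = 3 + 1 = 4)
I = 49/18 (I = -(-49)/18 = -1*(-49/18) = 49/18 ≈ 2.7222)
j*(J + I) = -15*(4 + 49/18) = -15*121/18 = -605/6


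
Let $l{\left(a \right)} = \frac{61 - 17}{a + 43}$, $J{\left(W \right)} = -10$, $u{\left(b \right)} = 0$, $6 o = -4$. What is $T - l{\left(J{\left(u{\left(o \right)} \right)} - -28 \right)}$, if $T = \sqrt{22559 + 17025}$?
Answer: $- \frac{44}{61} + 4 \sqrt{2474} \approx 198.24$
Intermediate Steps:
$o = - \frac{2}{3}$ ($o = \frac{1}{6} \left(-4\right) = - \frac{2}{3} \approx -0.66667$)
$l{\left(a \right)} = \frac{44}{43 + a}$
$T = 4 \sqrt{2474}$ ($T = \sqrt{39584} = 4 \sqrt{2474} \approx 198.96$)
$T - l{\left(J{\left(u{\left(o \right)} \right)} - -28 \right)} = 4 \sqrt{2474} - \frac{44}{43 - -18} = 4 \sqrt{2474} - \frac{44}{43 + \left(-10 + 28\right)} = 4 \sqrt{2474} - \frac{44}{43 + 18} = 4 \sqrt{2474} - \frac{44}{61} = - \frac{44}{61} + 4 \sqrt{2474}$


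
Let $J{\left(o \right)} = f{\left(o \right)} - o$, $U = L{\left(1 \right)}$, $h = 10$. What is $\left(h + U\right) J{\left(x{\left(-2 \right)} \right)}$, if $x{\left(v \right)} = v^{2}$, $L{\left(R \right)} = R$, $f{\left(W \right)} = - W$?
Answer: $-88$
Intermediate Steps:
$U = 1$
$J{\left(o \right)} = - 2 o$ ($J{\left(o \right)} = - o - o = - 2 o$)
$\left(h + U\right) J{\left(x{\left(-2 \right)} \right)} = \left(10 + 1\right) \left(- 2 \left(-2\right)^{2}\right) = 11 \left(\left(-2\right) 4\right) = 11 \left(-8\right) = -88$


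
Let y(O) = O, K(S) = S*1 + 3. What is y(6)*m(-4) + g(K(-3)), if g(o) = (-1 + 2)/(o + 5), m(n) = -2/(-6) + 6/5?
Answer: 47/5 ≈ 9.4000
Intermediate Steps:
m(n) = 23/15 (m(n) = -2*(-1/6) + 6*(1/5) = 1/3 + 6/5 = 23/15)
K(S) = 3 + S (K(S) = S + 3 = 3 + S)
g(o) = 1/(5 + o)
y(6)*m(-4) + g(K(-3)) = 6*(23/15) + 1/(5 + (3 - 3)) = 46/5 + 1/(5 + 0) = 46/5 + 1/5 = 47/5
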